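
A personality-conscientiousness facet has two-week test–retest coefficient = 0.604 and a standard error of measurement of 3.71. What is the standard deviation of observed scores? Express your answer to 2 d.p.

SD = 3.71 / √(1 − 0.604) ≃ 5.8956

5.90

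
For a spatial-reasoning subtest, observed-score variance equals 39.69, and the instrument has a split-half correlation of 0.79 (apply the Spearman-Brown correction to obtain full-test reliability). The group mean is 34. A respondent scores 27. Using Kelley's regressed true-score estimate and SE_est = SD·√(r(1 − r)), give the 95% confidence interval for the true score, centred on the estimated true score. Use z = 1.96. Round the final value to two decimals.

SD = √39.69 ≈ 6.3000
Spearman-Brown: r = 2(0.79) / (1 + 0.79) = 1.5800 / 1.7900 ≈ 0.8827
Estimated true score = 0.8827*27 + (1 − 0.8827)*34 ≈ 27.8212
SE_est = 6.3000·√[r(1 − r)] ≈ 2.0273
CI = 27.8212 ± 1.96 * 2.0273 → [23.8477, 31.7948]

[23.85, 31.79]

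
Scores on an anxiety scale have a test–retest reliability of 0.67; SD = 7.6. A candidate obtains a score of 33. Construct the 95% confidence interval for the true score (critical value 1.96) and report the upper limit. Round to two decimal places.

SEM = 7.600 · √(1 − 0.670) = 7.600 · √0.330 ≃ 7.600 · 0.574 ≃ 4.366
Half-width = 1.96·4.366 ≃ 8.557
Upper limit = 33 + 8.557 ≃ 41.557

41.56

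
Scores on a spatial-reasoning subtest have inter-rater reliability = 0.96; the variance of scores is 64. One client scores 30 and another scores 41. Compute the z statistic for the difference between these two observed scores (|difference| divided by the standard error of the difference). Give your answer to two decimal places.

SD = √64 ≃ 8.0000
SEM = 8.0000 · √(1 − 0.9600) = 8.0000 · √0.0400 ≃ 8.0000 · 0.2000 ≃ 1.6000
Standard error of the difference = 1.6000·√2 ≃ 2.2627
z = 11 / 2.2627 ≃ 4.8614

4.86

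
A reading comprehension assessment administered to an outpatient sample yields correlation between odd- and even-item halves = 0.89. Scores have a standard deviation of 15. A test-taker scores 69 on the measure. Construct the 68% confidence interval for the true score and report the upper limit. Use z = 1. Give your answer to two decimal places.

r_full = 2·0.89 / (1 + 0.89) ≈ 0.942
SEM = 15.000*√(1 − 0.942) ≈ 3.619
Half-width = 1*3.619 ≈ 3.619
Upper bound: 69 + 3.619 = 72.619

72.62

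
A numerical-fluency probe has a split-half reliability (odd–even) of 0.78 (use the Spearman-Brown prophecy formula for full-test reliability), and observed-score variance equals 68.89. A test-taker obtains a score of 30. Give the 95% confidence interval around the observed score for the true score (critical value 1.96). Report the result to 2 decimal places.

[24.28, 35.72]

SD = √68.89 = 8.3000
r_full = 2·0.78 / (1 + 0.78) ≈ 0.8764
SEM = 8.3000 × √(1 − 0.8764) = 8.3000 × √0.1236 ≈ 8.3000 × 0.3516 ≈ 2.9180
Margin = 1.96 × 2.9180 ≈ 5.7192
CI = 30 ± 5.7192 → [24.2808, 35.7192]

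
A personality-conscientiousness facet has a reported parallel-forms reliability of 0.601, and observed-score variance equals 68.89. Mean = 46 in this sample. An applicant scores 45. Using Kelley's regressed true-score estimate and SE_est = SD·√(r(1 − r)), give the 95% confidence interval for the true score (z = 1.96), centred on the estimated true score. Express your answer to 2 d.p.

σ = 68.89^(1/2) = 8.300
Estimated true score = 0.601×45 + (1 − 0.601)×46 ≈ 45.399
SE_est = 8.300·√[r(1 − r)] ≈ 4.064
95% CI: 45.399 ± 7.966 ≈ (37.433, 53.365)

[37.43, 53.37]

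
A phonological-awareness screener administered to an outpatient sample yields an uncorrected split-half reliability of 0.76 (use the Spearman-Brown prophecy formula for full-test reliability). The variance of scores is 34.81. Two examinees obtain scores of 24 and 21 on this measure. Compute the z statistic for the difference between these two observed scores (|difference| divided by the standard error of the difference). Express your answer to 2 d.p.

SD = √34.81 ≈ 5.9000
r_full = 2·0.76 / (1 + 0.76) ≈ 0.8636
SEM = 5.9000 × √(1 − 0.8636) = 5.9000 × √0.1364 ≈ 5.9000 × 0.3693 ≈ 2.1787
Standard error of the difference = 2.1787·√2 ≈ 3.0812
z = 3 / 3.0812 ≈ 0.9737

0.97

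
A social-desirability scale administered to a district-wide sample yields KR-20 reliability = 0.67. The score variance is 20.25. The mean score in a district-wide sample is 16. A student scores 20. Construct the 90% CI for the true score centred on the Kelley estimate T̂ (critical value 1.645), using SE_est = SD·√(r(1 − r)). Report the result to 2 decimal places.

[15.20, 22.16]

SD = √20.25 = 4.5000
Estimated true score = 0.6700*20 + (1 − 0.6700)*16 ≈ 18.6800
SE_est = SD * √(r(1 − r)) = 4.5000 * √0.2211 ≈ 4.5000 * 0.4702 ≈ 2.1160
CI = 18.6800 ± 1.645 * 2.1160 → [15.1993, 22.1607]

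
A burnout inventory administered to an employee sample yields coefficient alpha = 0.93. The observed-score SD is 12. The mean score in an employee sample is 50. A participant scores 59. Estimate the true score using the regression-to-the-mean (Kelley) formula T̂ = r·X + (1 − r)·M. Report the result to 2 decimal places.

Estimated true score = 0.930*59 + (1 − 0.930)*50 ≈ 58.370

58.37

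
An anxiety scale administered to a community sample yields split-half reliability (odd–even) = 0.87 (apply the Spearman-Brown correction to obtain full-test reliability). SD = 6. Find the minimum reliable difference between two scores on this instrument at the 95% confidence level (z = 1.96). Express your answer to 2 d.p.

Full-length reliability (Spearman-Brown) = 2(0.87)/(1+0.87) ≈ 0.9305
SEM = 6.0000 · √(1 − 0.9305) = 6.0000 · √0.0695 ≈ 6.0000 · 0.2637 ≈ 1.5820
SE_diff = √2 · SEM ≈ 2.2373
Minimum reliable difference = 1.96 · SE_diff ≈ 1.96 · 2.2373 ≈ 4.3850

4.39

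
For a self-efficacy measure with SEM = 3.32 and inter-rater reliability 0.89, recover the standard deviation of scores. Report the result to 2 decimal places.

10.01

σ = SEM·(1 − r)^(−1/2) ≈ 3.32*3.0151 ≈ 10.0102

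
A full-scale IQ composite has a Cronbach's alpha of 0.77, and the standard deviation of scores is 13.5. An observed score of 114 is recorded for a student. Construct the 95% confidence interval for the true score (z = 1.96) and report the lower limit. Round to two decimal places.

101.31

SEM = 13.500 × √(1 − 0.770) = 13.500 × √0.230 ≈ 13.500 × 0.480 ≈ 6.474
1.96 × SEM ≈ 12.690
Lower bound: 114 − 12.690 = 101.310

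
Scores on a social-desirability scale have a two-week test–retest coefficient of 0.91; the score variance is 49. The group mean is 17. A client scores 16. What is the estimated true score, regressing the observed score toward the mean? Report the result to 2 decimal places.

16.09

T̂ = r·X + (1 − r)·M = 0.910·16 + 0.090·17 = 14.560 + 1.530 ≈ 16.090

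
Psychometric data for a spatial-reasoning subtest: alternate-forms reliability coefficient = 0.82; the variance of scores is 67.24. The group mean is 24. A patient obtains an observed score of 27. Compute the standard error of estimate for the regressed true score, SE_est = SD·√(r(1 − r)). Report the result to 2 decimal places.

3.15

SD = √67.24 = 8.200
SE_est = SD * √(r(1 − r)) = 8.200 * √0.148 ≈ 8.200 * 0.384 ≈ 3.150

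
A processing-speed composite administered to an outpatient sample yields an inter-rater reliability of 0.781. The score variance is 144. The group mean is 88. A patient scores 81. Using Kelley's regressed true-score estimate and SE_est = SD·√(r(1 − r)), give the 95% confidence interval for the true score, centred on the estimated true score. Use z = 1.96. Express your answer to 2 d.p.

SD = √144 = 12.000
T̂ = r·X + (1 − r)·M = 0.781*81 + 0.219*88 = 63.261 + 19.272 ≈ 82.533
SE_est = SD * √(r(1 − r)) = 12.000 * √0.171 ≈ 12.000 * 0.414 ≈ 4.963
95% CI: 82.533 ± 9.727 ≈ (72.806, 92.260)

[72.81, 92.26]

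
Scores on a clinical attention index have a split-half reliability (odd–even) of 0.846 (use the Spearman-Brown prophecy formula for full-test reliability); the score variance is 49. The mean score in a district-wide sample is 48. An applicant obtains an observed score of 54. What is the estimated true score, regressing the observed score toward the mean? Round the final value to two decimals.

53.50

Full-length reliability (Spearman-Brown) = 2(0.846)/(1+0.846) ≈ 0.91658
T̂ = r·X + (1 − r)·M = 0.91658*54 + 0.08342*48 ≈ 49.49512 + 4.00433 ≈ 53.49946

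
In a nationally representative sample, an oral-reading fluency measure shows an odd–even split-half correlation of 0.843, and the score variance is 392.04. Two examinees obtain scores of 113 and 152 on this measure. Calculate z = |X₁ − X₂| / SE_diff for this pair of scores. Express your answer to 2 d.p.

SD = √392.04 ≃ 19.8000
Full-length reliability (Spearman-Brown) = 2(0.843)/(1+0.843) ≃ 0.9148
The standard error of measurement is 19.8000×√(1 − 0.9148) ≃ 19.8000×0.2919 ≃ 5.7790.
Standard error of the difference = 5.7790·√2 ≃ 8.1727
z = 39 / 8.1727 ≃ 4.7720

4.77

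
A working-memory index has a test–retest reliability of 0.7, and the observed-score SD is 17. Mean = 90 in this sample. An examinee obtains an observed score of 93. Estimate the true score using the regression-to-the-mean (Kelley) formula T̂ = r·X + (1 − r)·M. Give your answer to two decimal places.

92.10

T̂ = 0.700(93) + 0.300(90) ≈ 92.100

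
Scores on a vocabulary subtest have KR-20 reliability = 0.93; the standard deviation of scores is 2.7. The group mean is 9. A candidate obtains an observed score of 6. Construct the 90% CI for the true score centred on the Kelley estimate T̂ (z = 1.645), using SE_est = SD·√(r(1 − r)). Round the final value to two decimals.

[5.08, 7.34]

Estimated true score = 0.93000·6 + (1 − 0.93000)·9 ≃ 6.21000
SE_est = SD · √(r(1 − r)) = 2.70000 · √0.06510 ≃ 2.70000 · 0.25515 ≃ 0.68890
90% CI: 6.21000 ± 1.13324 ≃ (5.07676, 7.34324)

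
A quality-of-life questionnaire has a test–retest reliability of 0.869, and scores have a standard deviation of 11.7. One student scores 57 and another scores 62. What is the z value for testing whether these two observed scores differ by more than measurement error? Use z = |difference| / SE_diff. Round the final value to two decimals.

SEM = 11.7000 * √(1 − 0.8690) = 11.7000 * √0.1310 ≈ 11.7000 * 0.3619 ≈ 4.2347
Standard error of the difference = 4.2347·√2 ≈ 5.9888
z = 5 / 5.9888 ≈ 0.8349

0.83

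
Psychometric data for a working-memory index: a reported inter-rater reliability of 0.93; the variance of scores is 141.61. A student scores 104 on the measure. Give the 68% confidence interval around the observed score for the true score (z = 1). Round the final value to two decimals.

[100.85, 107.15]

SD = √141.61 ≈ 11.9000
SEM = 11.9000×√(1 − 0.9300) ≈ 3.1484
1 × SEM ≈ 3.1484
Interval: (100.8516, 107.1484)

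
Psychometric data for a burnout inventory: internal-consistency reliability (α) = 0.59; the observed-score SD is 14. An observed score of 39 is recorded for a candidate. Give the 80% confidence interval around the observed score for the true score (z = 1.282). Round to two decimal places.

[27.51, 50.49]

The standard error of measurement is 14.000*√(1 − 0.590) ≈ 14.000*0.640 ≈ 8.964.
Margin = 1.282 * 8.964 ≈ 11.492
CI = 39 ± 11.492 → [27.508, 50.492]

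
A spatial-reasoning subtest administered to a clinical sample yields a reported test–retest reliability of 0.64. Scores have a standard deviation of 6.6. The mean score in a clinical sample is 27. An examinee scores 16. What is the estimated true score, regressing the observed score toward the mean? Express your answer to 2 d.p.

19.96

T̂ = r·X + (1 − r)·M = 0.640*16 + 0.360*27 = 10.240 + 9.720 ≈ 19.960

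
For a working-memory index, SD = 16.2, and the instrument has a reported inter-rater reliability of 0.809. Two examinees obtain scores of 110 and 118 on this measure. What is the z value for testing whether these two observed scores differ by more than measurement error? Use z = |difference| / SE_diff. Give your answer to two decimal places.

0.80

SEM = 16.200·√(1 − 0.809) ≈ 7.080
SE_diff = SEM · √2 ≈ 7.080 · 1.414 ≈ 10.013
z = 8 / 10.013 ≈ 0.799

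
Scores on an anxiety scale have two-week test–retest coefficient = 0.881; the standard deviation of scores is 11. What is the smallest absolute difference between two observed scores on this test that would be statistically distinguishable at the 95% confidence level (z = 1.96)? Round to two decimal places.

10.52

SEM = 11.0000*√(1 − 0.8810) ≈ 3.7946
SE_diff = SEM * √2 ≈ 3.7946 * 1.4142 ≈ 5.3664
Smallest detectable difference = 1.96*5.3664 ≈ 10.5181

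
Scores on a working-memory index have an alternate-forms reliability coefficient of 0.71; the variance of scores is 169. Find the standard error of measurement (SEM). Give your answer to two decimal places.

7.00

SD = √169 = 13.000
SEM = 13.000 · √(1 − 0.710) = 13.000 · √0.290 ≈ 13.000 · 0.539 ≈ 7.001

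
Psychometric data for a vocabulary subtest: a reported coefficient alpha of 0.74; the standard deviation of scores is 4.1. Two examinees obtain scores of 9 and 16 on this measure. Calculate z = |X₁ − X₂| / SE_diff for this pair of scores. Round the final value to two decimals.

2.37

The standard error of measurement is 4.10000*√(1 − 0.74000) ≃ 4.10000*0.50990 ≃ 2.09060.
Standard error of the difference = 2.09060·√2 ≃ 2.95655
z = 7 / 2.95655 ≃ 2.36762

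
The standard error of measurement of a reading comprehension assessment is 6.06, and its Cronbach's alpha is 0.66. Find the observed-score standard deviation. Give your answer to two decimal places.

SD = SEM / √(1 − r) = 6.06 / √0.3400 ≈ 6.06 / 0.5831 ≈ 10.3928

10.39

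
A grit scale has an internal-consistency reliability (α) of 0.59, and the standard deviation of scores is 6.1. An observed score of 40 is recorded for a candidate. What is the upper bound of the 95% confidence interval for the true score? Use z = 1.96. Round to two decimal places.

47.66

SEM = 6.1000 * √(1 − 0.5900) = 6.1000 * √0.4100 ≈ 6.1000 * 0.6403 ≈ 3.9059
1.96 * SEM ≈ 7.6556
Upper bound: 40 + 7.6556 = 47.6556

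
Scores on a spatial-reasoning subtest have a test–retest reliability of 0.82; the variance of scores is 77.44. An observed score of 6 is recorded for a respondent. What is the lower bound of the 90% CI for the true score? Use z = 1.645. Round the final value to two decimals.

SD = √77.44 = 8.8000
SEM = 8.8000 × √(1 − 0.8200) = 8.8000 × √0.1800 ≈ 8.8000 × 0.4243 ≈ 3.7335
1.645 × SEM ≈ 6.1416
Lower limit = 6 − 6.1416 ≈ -0.1416

-0.14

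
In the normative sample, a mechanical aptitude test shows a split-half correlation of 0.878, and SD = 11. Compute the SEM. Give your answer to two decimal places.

2.80

Spearman-Brown: r = 2(0.878) / (1 + 0.878) = 1.756 / 1.878 ≈ 0.935
SEM = 11.000×√(1 − 0.935) ≈ 2.804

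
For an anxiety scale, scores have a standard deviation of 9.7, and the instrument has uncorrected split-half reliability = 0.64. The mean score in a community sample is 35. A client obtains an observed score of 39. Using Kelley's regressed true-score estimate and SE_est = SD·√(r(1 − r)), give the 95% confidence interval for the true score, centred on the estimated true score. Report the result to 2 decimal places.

[30.25, 45.99]

Spearman-Brown: r = 2(0.64) / (1 + 0.64) = 1.2800 / 1.6400 ≈ 0.7805
T̂ = r·X + (1 − r)·M = 0.7805·39 + 0.2195·35 ≈ 30.4390 + 7.6829 ≈ 38.1220
SE_est = 9.7000·√[r(1 − r)] ≈ 4.0150
CI = 38.1220 ± 1.96 · 4.0150 → [30.2526, 45.9913]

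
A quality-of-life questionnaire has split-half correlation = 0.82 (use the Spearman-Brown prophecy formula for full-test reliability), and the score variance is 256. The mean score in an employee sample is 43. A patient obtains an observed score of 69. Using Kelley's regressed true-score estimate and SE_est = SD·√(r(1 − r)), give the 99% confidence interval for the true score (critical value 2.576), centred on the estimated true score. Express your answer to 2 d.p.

SD = √256 = 16.00000
Full-length reliability (Spearman-Brown) = 2(0.82)/(1+0.82) ≈ 0.90110
T̂ = r·X + (1 − r)·M = 0.90110×69 + 0.09890×43 ≈ 62.17582 + 4.25275 ≈ 66.42857
SE_est = SD × √(r(1 − r)) = 16.00000 × √0.08912 ≈ 16.00000 × 0.29853 ≈ 4.77647
CI = 66.42857 ± 2.576 × 4.77647 → [54.12439, 78.73275]

[54.12, 78.73]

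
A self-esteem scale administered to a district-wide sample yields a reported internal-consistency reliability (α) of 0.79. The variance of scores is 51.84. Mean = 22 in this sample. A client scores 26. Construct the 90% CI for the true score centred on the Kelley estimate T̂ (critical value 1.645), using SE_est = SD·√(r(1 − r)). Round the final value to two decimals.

[20.34, 29.98]

σ = 51.84^(1/2) = 7.200
T̂ = r·X + (1 − r)·M = 0.790*26 + 0.210*22 = 20.540 + 4.620 ≈ 25.160
SE_est = SD * √(r(1 − r)) = 7.200 * √0.166 ≈ 7.200 * 0.407 ≈ 2.933
CI = 25.160 ± 1.645 * 2.933 → [20.336, 29.984]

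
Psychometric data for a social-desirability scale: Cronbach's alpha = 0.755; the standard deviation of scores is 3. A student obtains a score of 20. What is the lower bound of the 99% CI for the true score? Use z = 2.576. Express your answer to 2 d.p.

16.17

SEM = 3.0000 · √(1 − 0.7550) = 3.0000 · √0.2450 ≈ 3.0000 · 0.4950 ≈ 1.4849
Half-width = 2.576·1.4849 ≈ 3.8252
Lower bound: 20 − 3.8252 = 16.1748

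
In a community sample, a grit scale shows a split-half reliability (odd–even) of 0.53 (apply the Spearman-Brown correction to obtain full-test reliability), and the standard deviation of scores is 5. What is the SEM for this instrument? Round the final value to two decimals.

2.77

r_full = 2·0.53 / (1 + 0.53) ≃ 0.69281
The standard error of measurement is 5.00000*√(1 − 0.69281) ≃ 5.00000*0.55425 ≃ 2.77123.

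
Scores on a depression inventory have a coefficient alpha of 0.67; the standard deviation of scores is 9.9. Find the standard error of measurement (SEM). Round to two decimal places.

SEM = 9.9000×√(1 − 0.6700) ≈ 5.6871

5.69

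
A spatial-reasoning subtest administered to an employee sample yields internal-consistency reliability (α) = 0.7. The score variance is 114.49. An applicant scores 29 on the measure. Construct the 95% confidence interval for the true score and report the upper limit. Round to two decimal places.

SD = √114.49 = 10.700
SEM = 10.700 · √(1 − 0.700) = 10.700 · √0.300 ≈ 10.700 · 0.548 ≈ 5.861
1.96 · SEM ≈ 11.487
Upper bound: 29 + 11.487 = 40.487

40.49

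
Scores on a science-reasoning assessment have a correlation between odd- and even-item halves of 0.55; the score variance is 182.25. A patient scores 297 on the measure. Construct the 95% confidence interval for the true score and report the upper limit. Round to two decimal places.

311.26

SD = √182.25 ≈ 13.5000
Spearman-Brown: r = 2(0.55) / (1 + 0.55) = 1.1000 / 1.5500 ≈ 0.7097
The standard error of measurement is 13.5000×√(1 − 0.7097) ≈ 13.5000×0.5388 ≈ 7.2740.
Margin = 1.96 × 7.2740 ≈ 14.2571
Upper bound: 297 + 14.2571 = 311.2571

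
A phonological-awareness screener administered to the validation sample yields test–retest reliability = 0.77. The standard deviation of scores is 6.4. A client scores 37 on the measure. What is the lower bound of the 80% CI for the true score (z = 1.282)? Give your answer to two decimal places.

SEM = 6.400 * √(1 − 0.770) = 6.400 * √0.230 ≈ 6.400 * 0.480 ≈ 3.069
1.282 * SEM ≈ 3.935
Lower bound: 37 − 3.935 = 33.065

33.07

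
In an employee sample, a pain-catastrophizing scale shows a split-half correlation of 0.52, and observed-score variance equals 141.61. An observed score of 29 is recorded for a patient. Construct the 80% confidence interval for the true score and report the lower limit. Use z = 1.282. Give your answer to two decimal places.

20.43

SD = √141.61 ≈ 11.9000
Spearman-Brown: r = 2(0.52) / (1 + 0.52) = 1.0400 / 1.5200 ≈ 0.6842
The standard error of measurement is 11.9000*√(1 − 0.6842) ≈ 11.9000*0.5620 ≈ 6.6872.
Half-width = 1.282*6.6872 ≈ 8.5730
Lower limit = 29 − 8.5730 ≈ 20.4270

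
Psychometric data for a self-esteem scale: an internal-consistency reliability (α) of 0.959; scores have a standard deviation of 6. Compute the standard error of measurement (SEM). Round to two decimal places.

1.21

SEM = 6.0000*√(1 − 0.9590) ≃ 1.2149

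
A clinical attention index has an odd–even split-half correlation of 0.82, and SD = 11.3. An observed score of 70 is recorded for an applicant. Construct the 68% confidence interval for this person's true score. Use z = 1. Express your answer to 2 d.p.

Full-length reliability (Spearman-Brown) = 2(0.82)/(1+0.82) ≈ 0.9011
The standard error of measurement is 11.3000×√(1 − 0.9011) ≈ 11.3000×0.3145 ≈ 3.5537.
Margin = 1 × 3.5537 ≈ 3.5537
CI = 70 ± 3.5537 → [66.4463, 73.5537]

[66.45, 73.55]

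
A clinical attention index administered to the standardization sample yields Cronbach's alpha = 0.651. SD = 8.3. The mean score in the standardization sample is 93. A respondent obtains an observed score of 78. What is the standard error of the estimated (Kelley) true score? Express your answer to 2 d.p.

3.96

SE_est = SD × √(r(1 − r)) = 8.300 × √0.227 ≃ 8.300 × 0.477 ≃ 3.956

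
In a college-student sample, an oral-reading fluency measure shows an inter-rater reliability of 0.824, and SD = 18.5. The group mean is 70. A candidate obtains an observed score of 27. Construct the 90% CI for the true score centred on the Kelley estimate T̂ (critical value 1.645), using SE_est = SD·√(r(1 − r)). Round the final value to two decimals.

T̂ = r·X + (1 − r)·M = 0.824·27 + 0.176·70 = 22.248 + 12.320 ≈ 34.568
SE_est = SD · √(r(1 − r)) = 18.500 · √0.145 ≈ 18.500 · 0.381 ≈ 7.045
CI = 34.568 ± 1.645 · 7.045 → [22.979, 46.157]

[22.98, 46.16]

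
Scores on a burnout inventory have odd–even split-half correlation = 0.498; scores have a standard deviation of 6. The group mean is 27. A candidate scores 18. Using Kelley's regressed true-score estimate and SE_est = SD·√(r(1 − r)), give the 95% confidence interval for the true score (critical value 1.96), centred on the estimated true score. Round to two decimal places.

[15.46, 26.57]

Spearman-Brown: r = 2(0.498) / (1 + 0.498) = 0.99600 / 1.49800 ≈ 0.66489
Estimated true score = 0.66489*18 + (1 − 0.66489)*27 ≈ 21.01602
SE_est = 6.00000·√[r(1 − r)] ≈ 2.83218
95% CI: 21.01602 ± 5.55107 ≈ (15.46495, 26.56710)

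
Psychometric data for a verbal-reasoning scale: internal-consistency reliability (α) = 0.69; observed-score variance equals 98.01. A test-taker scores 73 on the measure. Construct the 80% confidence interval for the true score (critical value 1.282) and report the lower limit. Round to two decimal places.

65.93

SD = √98.01 = 9.900
The standard error of measurement is 9.900*√(1 − 0.690) ≈ 9.900*0.557 ≈ 5.512.
Margin = 1.282 * 5.512 ≈ 7.066
Lower bound: 73 − 7.066 = 65.934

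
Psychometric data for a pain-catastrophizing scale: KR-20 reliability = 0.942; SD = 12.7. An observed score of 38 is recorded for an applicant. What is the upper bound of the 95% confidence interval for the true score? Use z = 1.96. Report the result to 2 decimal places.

The standard error of measurement is 12.7000·√(1 − 0.9420) ≃ 12.7000·0.2408 ≃ 3.0586.
Half-width = 1.96·3.0586 ≃ 5.9948
Upper limit = 38 + 5.9948 ≃ 43.9948

43.99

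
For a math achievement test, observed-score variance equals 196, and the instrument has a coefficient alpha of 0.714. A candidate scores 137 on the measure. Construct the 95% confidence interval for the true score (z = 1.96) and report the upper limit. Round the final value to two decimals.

151.67

SD = √196 = 14.00000
SEM = 14.00000 · √(1 − 0.71400) = 14.00000 · √0.28600 ≃ 14.00000 · 0.53479 ≃ 7.48706
Half-width = 1.96·7.48706 ≃ 14.67463
Upper limit = 137 + 14.67463 ≃ 151.67463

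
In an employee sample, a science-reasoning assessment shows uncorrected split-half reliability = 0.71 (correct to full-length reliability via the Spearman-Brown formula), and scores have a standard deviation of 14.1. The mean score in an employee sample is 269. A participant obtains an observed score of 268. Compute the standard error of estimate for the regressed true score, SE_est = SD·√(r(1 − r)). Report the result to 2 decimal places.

5.29

r_full = 2·0.71 / (1 + 0.71) ≈ 0.8304
SE_est = SD * √(r(1 − r)) = 14.1000 * √0.1408 ≈ 14.1000 * 0.3753 ≈ 5.2913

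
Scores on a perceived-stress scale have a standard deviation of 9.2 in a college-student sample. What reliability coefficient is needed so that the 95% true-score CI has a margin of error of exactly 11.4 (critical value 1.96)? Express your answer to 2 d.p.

0.60

SEM needed = half-width / z = 11.4/1.96 ≈ 5.81633
r = 1 − (SEM / SD)² = 1 − (5.81633 / 9.2)² ≈ 1 − 0.39969 ≈ 0.60031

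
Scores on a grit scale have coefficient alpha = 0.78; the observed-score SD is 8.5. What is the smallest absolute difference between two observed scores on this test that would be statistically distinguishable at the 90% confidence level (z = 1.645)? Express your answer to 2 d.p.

The standard error of measurement is 8.50000×√(1 − 0.78000) ≈ 8.50000×0.46904 ≈ 3.98685.
SE_diff = SEM × √2 ≈ 3.98685 × 1.41421 ≈ 5.63826
Minimum reliable difference = 1.645 × SE_diff ≈ 1.645 × 5.63826 ≈ 9.27494

9.27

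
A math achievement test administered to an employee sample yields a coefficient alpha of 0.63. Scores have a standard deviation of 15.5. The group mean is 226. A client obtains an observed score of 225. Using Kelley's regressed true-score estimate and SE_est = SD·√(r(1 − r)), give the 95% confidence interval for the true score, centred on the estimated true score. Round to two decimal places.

T̂ = r·X + (1 − r)·M = 0.6300·225 + 0.3700·226 = 141.7500 + 83.6200 ≃ 225.3700
SE_est = 15.5000·√(0.6300·0.3700) ≃ 7.4835
95% CI: 225.3700 ± 14.6676 ≃ (210.7024, 240.0376)

[210.70, 240.04]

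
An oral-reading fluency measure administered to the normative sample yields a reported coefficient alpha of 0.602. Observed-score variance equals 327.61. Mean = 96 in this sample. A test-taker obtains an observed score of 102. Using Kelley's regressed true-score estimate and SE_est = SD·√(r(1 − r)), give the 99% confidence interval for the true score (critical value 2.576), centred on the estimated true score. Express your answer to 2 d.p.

[76.79, 122.43]

SD = √327.61 ≈ 18.1000
T̂ = r·X + (1 − r)·M = 0.6020·102 + 0.3980·96 = 61.4040 + 38.2080 ≈ 99.6120
SE_est = SD · √(r(1 − r)) = 18.1000 · √0.2396 ≈ 18.1000 · 0.4895 ≈ 8.8597
CI = 99.6120 ± 2.576 · 8.8597 → [76.7894, 122.4346]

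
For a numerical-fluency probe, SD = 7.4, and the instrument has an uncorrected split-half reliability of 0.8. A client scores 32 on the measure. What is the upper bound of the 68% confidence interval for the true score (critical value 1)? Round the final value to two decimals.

Full-length reliability (Spearman-Brown) = 2(0.8)/(1+0.8) ≈ 0.8889
SEM = 7.4000·√(1 − 0.8889) ≈ 2.4667
Half-width = 1·2.4667 ≈ 2.4667
Upper limit = 32 + 2.4667 ≈ 34.4667

34.47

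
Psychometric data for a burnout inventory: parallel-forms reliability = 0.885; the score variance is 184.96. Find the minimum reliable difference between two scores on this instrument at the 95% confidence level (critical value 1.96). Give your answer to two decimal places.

SD = √184.96 = 13.6000
SEM = 13.6000*√(1 − 0.8850) ≈ 4.6120
SE_diff = √2 * SEM ≈ 6.5223
Minimum reliable difference = 1.96 * SE_diff ≈ 1.96 * 6.5223 ≈ 12.7838

12.78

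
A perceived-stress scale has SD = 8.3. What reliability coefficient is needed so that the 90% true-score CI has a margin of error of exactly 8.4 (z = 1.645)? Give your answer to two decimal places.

0.62

Required SEM = 8.4 / 1.645 ≈ 5.10638
r = 1 − (5.10638/8.3)² ≈ 1 − 0.37850 ≈ 0.62150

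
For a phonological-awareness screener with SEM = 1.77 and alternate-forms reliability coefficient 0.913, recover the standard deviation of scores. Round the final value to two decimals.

SD = 1.77 / √(1 − 0.913) ≈ 6.001

6.00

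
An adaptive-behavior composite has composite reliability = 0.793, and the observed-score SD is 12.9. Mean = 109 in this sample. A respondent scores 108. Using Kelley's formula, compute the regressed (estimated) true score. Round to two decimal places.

108.21

Estimated true score = 0.79300*108 + (1 − 0.79300)*109 ≈ 108.20700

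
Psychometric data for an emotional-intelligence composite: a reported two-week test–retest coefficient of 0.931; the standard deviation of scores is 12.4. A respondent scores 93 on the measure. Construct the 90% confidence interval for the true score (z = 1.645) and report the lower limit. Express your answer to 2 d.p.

SEM = 12.400×√(1 − 0.931) ≃ 3.257
Half-width = 1.645×3.257 ≃ 5.358
Lower limit = 93 − 5.358 ≃ 87.642

87.64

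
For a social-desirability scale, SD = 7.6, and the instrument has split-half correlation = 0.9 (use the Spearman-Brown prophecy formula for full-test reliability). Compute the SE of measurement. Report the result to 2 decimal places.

1.74

Full-length reliability (Spearman-Brown) = 2(0.9)/(1+0.9) ≈ 0.947
The standard error of measurement is 7.600*√(1 − 0.947) ≈ 7.600*0.229 ≈ 1.744.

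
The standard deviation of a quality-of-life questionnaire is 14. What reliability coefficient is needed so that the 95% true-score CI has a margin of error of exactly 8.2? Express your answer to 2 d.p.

SEM needed = half-width / z = 8.2/1.96 ≃ 4.1837
r = 1 − (SEM / SD)² = 1 − (4.1837 / 14)² ≃ 1 − 0.0893 ≃ 0.9107

0.91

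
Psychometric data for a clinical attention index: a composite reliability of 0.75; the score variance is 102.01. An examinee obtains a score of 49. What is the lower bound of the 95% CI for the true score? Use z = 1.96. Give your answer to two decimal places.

39.10

SD = √102.01 ≈ 10.1000
SEM = 10.1000 · √(1 − 0.7500) = 10.1000 · √0.2500 ≈ 10.1000 · 0.5000 ≈ 5.0500
1.96 · SEM ≈ 9.8980
Lower limit = 49 − 9.8980 ≈ 39.1020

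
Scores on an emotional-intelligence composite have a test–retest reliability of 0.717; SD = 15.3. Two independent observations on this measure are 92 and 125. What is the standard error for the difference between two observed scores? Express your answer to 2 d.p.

11.51

SEM = 15.3000*√(1 − 0.7170) ≈ 8.1393
SE_diff = SEM * √2 ≈ 8.1393 * 1.4142 ≈ 11.5106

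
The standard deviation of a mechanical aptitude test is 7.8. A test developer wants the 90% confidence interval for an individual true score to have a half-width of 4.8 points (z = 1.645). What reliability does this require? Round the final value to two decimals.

Required SEM = 4.8 / 1.645 ≃ 2.918
Required reliability = 1 − (SEM/SD)² = 1 − 0.140 ≃ 0.860

0.86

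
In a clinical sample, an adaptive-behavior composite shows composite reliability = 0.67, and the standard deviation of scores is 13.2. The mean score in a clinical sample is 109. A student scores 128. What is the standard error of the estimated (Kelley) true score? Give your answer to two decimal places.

6.21

SE_est = SD × √(r(1 − r)) = 13.200 × √0.221 ≃ 13.200 × 0.470 ≃ 6.207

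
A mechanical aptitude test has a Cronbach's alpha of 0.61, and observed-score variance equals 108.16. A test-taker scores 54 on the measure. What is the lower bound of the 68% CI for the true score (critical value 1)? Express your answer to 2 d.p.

47.51

SD = √108.16 ≃ 10.400
SEM = 10.400 · √(1 − 0.610) = 10.400 · √0.390 ≃ 10.400 · 0.624 ≃ 6.495
1 · SEM ≃ 6.495
Lower bound: 54 − 6.495 = 47.505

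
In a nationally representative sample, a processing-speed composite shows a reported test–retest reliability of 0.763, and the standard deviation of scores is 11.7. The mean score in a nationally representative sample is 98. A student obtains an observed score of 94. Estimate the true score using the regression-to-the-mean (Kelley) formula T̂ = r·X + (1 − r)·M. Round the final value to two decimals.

94.95

T̂ = 0.763(94) + 0.237(98) ≈ 94.948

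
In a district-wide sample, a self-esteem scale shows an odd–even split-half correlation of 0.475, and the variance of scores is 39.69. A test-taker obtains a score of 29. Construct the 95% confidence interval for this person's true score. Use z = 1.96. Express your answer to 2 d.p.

SD = √39.69 ≈ 6.300
r_full = 2·0.475 / (1 + 0.475) ≈ 0.644
The standard error of measurement is 6.300*√(1 − 0.644) ≈ 6.300*0.597 ≈ 3.759.
Half-width = 1.96*3.759 ≈ 7.367
Interval: (21.633, 36.367)

[21.63, 36.37]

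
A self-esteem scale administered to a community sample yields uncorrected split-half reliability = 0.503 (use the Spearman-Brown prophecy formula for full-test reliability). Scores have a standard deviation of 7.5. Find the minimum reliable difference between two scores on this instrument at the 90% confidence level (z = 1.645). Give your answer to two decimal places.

10.03

Spearman-Brown: r = 2(0.503) / (1 + 0.503) = 1.00600 / 1.50300 ≈ 0.66933
The standard error of measurement is 7.50000*√(1 − 0.66933) ≈ 7.50000*0.57504 ≈ 4.31281.
SE_diff = SEM * √2 ≈ 4.31281 * 1.41421 ≈ 6.09923
Smallest detectable difference = 1.645*6.09923 ≈ 10.03323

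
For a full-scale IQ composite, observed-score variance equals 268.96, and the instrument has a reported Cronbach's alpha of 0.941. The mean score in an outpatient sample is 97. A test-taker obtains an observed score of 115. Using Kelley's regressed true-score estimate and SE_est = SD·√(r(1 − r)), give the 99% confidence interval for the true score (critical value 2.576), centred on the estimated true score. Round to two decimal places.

[103.98, 123.89]

SD = √268.96 = 16.400
T̂ = r·X + (1 − r)·M = 0.941·115 + 0.059·97 = 108.215 + 5.723 ≈ 113.938
SE_est = SD · √(r(1 − r)) = 16.400 · √0.056 ≈ 16.400 · 0.236 ≈ 3.864
CI = 113.938 ± 2.576 · 3.864 → [103.984, 123.892]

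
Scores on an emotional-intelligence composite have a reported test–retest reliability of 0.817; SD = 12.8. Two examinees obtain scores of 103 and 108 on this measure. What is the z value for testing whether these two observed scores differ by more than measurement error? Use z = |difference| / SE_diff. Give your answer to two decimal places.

SEM = 12.8000·√(1 − 0.8170) ≃ 5.4756
SE_diff = SEM · √2 ≃ 5.4756 · 1.4142 ≃ 7.7437
z = 5 / 7.7437 ≃ 0.6457

0.65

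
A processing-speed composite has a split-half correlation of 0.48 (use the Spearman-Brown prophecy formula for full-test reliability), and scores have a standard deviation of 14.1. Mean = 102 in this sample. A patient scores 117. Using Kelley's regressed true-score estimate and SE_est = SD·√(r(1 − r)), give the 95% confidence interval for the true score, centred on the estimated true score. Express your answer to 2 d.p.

r_full = 2·0.48 / (1 + 0.48) ≃ 0.64865
T̂ = r·X + (1 − r)·M = 0.64865×117 + 0.35135×102 ≃ 75.89189 + 35.83784 ≃ 111.72973
SE_est = 14.10000×√(0.64865×0.35135) ≃ 6.73123
95% CI: 111.72973 ± 13.19322 ≃ (98.53651, 124.92295)

[98.54, 124.92]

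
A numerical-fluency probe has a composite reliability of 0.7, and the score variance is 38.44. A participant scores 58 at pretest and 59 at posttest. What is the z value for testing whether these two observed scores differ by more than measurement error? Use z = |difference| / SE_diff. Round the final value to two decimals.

SD = √38.44 ≈ 6.2000
The standard error of measurement is 6.2000×√(1 − 0.7000) ≈ 6.2000×0.5477 ≈ 3.3959.
Standard error of the difference = 3.3959·√2 ≈ 4.8025
z = |58 − 59| / 4.8025 = 1 / 4.8025 ≈ 0.2082

0.21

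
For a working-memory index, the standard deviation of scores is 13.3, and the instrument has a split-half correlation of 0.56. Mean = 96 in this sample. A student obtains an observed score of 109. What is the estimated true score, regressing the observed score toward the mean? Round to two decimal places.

105.33

Spearman-Brown: r = 2(0.56) / (1 + 0.56) = 1.12000 / 1.56000 ≃ 0.71795
Estimated true score = 0.71795·109 + (1 − 0.71795)·96 ≃ 105.33333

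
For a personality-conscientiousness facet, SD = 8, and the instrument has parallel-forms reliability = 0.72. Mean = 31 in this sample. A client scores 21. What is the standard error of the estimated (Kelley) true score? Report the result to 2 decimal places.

SE_est = SD * √(r(1 − r)) = 8.00000 * √0.20160 ≃ 8.00000 * 0.44900 ≃ 3.59199

3.59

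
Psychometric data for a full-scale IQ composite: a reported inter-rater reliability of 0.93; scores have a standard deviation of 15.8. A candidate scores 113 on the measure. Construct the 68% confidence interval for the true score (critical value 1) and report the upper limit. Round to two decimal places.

117.18

SEM = 15.800 * √(1 − 0.930) = 15.800 * √0.070 ≃ 15.800 * 0.265 ≃ 4.180
Margin = 1 * 4.180 ≃ 4.180
Upper limit = 113 + 4.180 ≃ 117.180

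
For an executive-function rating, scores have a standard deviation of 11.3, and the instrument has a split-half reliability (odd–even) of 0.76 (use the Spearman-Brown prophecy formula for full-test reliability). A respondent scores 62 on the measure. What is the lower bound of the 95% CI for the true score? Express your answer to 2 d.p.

Full-length reliability (Spearman-Brown) = 2(0.76)/(1+0.76) ≃ 0.8636
SEM = 11.3000 * √(1 − 0.8636) = 11.3000 * √0.1364 ≃ 11.3000 * 0.3693 ≃ 4.1728
1.96 * SEM ≃ 8.1787
Lower bound: 62 − 8.1787 = 53.8213

53.82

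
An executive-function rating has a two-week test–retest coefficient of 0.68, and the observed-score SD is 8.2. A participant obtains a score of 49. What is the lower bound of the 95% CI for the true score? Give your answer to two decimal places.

39.91

SEM = 8.2000×√(1 − 0.6800) ≈ 4.6386
Margin = 1.96 × 4.6386 ≈ 9.0917
Lower limit = 49 − 9.0917 ≈ 39.9083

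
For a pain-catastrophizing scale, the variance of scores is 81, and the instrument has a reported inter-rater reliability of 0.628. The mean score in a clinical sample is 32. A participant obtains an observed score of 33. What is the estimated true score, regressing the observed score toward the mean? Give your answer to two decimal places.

Estimated true score = 0.62800*33 + (1 − 0.62800)*32 ≃ 32.62800

32.63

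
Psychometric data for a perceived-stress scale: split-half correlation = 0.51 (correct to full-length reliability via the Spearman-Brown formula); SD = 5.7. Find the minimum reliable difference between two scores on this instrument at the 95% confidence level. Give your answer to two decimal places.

9.00

r_full = 2·0.51 / (1 + 0.51) ≈ 0.675
SEM = 5.700 × √(1 − 0.675) = 5.700 × √0.325 ≈ 5.700 × 0.570 ≈ 3.247
SE_diff = √2 × SEM ≈ 4.592
Minimum reliable difference = 1.96 × SE_diff ≈ 1.96 × 4.592 ≈ 9.000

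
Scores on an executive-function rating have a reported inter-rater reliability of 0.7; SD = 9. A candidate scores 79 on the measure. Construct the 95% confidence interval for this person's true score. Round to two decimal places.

SEM = 9.000×√(1 − 0.700) ≈ 4.930
1.96 × SEM ≈ 9.662
95% CI: 79 ± 9.662 = [69.338, 88.662]

[69.34, 88.66]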